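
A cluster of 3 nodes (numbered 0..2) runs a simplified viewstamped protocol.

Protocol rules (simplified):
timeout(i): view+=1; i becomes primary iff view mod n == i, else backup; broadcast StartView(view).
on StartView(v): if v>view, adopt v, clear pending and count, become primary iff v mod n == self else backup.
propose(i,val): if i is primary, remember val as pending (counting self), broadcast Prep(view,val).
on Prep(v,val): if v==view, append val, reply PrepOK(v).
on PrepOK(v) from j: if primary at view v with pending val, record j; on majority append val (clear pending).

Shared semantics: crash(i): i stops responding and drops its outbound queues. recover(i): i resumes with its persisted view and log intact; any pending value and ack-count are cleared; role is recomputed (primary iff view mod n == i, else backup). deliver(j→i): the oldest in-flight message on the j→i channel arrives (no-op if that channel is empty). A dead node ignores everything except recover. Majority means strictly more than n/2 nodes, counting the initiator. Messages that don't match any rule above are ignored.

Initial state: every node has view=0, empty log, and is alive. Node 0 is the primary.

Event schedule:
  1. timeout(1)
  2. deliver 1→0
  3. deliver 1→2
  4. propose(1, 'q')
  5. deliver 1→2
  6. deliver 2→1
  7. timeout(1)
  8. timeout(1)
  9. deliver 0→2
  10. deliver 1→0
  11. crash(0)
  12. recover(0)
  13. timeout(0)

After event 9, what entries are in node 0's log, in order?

empty

step 1 timeout(1): 1={prim,v=1,log=-}
step 2 deliver 1→0: 0={back,v=1,log=-}
step 3 deliver 1→2: 2={back,v=1,log=-}
step 4 propose(1,'q'): —
step 5 deliver 1→2: 2={back,v=1,log=q}
step 6 deliver 2→1: 1={prim,v=1,log=q}
step 7 timeout(1): 1={back,v=2,log=q}
step 8 timeout(1): 1={back,v=3,log=q}
step 9 deliver 0→2: —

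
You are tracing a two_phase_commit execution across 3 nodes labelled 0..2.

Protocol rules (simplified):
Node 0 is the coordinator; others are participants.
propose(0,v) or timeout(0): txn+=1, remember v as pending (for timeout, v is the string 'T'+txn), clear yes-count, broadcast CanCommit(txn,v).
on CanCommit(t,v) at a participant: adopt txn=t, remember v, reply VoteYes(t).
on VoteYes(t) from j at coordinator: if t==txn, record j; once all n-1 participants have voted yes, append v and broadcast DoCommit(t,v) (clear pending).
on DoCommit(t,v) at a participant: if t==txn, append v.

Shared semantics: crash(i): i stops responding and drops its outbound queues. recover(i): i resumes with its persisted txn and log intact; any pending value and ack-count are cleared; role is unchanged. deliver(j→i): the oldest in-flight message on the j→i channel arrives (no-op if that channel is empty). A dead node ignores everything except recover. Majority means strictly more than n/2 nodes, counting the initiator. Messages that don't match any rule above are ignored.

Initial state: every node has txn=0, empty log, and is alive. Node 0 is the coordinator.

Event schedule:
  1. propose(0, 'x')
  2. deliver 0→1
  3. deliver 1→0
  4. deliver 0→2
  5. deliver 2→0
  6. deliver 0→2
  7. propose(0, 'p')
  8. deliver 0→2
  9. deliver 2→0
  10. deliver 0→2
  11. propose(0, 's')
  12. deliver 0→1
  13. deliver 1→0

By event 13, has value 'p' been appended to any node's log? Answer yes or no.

step 1 propose(0,'x'): 0={coor,t=1,log=-}
step 2 deliver 0→1: 1={part,t=1,log=-}
step 3 deliver 1→0: —
step 4 deliver 0→2: 2={part,t=1,log=-}
step 5 deliver 2→0: 0={coor,t=1,log=x}
step 6 deliver 0→2: 2={part,t=1,log=x}
step 7 propose(0,'p'): 0={coor,t=2,log=x}
step 8 deliver 0→2: 2={part,t=2,log=x}
step 9 deliver 2→0: —
step 10 deliver 0→2: —
step 11 propose(0,'s'): 0={coor,t=3,log=x}
step 12 deliver 0→1: 1={part,t=1,log=x}
step 13 deliver 1→0: —

no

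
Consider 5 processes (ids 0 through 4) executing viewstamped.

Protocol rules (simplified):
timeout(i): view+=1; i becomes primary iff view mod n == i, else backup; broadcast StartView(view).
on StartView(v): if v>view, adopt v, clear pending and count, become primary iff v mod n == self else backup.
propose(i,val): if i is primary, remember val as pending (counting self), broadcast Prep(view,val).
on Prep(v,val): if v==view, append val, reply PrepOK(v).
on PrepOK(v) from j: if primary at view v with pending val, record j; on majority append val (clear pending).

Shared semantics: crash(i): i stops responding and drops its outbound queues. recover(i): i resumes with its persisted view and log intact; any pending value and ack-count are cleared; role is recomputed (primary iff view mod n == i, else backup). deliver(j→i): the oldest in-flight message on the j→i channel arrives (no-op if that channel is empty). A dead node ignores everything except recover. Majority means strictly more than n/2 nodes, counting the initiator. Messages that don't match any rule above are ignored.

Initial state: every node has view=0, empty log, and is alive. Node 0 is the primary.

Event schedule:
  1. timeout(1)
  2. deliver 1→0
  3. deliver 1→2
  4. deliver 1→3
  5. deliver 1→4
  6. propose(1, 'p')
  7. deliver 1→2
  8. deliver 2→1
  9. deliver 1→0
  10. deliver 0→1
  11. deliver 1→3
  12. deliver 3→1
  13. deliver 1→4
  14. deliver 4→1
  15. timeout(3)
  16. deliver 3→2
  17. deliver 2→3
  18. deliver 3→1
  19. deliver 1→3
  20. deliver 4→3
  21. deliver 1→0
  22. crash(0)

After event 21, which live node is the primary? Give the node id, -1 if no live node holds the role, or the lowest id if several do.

2

1. timeout(1):  <1:prim v1 ->
2. deliver 1→0:  <0:back v1 ->
3. deliver 1→2:  <2:back v1 ->
4. deliver 1→3:  <3:back v1 ->
5. deliver 1→4:  <4:back v1 ->
6. propose(1,'p'):  nop
7. deliver 1→2:  <2:back v1 p>
8. deliver 2→1:  nop
9. deliver 1→0:  <0:back v1 p>
10. deliver 0→1:  <1:prim v1 p>
11. deliver 1→3:  <3:back v1 p>
12. deliver 3→1:  nop
13. deliver 1→4:  <4:back v1 p>
14. deliver 4→1:  nop
15. timeout(3):  <3:back v2 p>
16. deliver 3→2:  <2:prim v2 p>
17. deliver 2→3:  nop
18. deliver 3→1:  <1:back v2 p>
19. deliver 1→3:  nop
20. deliver 4→3:  nop
21. deliver 1→0:  nop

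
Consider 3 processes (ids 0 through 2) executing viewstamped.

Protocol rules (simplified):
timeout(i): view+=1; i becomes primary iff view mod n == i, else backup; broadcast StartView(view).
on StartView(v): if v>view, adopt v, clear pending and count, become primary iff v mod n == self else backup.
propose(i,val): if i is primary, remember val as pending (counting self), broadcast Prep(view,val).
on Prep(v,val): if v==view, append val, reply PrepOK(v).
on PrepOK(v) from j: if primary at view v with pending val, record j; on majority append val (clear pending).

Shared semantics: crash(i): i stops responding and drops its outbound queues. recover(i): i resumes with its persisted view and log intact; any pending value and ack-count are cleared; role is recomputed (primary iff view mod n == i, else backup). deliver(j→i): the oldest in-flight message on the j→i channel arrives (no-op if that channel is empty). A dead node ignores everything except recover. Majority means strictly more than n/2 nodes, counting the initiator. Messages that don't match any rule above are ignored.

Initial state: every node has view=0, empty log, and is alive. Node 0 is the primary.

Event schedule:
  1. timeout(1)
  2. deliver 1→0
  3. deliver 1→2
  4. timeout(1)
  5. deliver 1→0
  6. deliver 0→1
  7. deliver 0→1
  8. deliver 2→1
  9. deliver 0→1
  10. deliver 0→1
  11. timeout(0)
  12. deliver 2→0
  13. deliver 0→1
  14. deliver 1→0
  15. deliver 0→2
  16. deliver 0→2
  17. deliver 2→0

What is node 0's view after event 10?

[1] timeout(1) → N1(prim v1 [-])
[2] deliver 1→0 → N0(back v1 [-])
[3] deliver 1→2 → N2(back v1 [-])
[4] timeout(1) → N1(back v2 [-])
[5] deliver 1→0 → N0(back v2 [-])
[6] deliver 0→1 → ∅
[7] deliver 0→1 → ∅
[8] deliver 2→1 → ∅
[9] deliver 0→1 → ∅
[10] deliver 0→1 → ∅

2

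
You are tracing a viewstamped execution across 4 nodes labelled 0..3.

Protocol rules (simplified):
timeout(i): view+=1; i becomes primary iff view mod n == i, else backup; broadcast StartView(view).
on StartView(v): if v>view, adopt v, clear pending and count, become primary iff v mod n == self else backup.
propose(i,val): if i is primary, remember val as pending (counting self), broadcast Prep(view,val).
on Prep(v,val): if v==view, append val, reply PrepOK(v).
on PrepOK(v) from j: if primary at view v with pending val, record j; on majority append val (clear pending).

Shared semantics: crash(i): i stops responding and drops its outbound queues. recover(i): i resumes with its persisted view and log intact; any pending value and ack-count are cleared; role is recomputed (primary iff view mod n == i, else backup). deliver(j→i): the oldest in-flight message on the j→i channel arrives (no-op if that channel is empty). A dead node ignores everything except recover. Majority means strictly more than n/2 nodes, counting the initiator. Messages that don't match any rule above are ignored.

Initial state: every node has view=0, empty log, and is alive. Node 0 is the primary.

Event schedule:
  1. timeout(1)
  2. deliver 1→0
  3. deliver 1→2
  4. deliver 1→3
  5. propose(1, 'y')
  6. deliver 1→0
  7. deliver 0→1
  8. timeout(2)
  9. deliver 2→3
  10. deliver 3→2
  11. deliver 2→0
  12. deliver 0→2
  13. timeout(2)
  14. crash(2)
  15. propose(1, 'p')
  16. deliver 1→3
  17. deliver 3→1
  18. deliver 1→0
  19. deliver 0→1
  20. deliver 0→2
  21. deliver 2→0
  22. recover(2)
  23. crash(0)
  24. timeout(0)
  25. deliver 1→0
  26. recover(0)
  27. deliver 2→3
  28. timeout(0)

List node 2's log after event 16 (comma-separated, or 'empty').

[1] timeout(1) → N1(prim v1 [-])
[2] deliver 1→0 → N0(back v1 [-])
[3] deliver 1→2 → N2(back v1 [-])
[4] deliver 1→3 → N3(back v1 [-])
[5] propose(1,'y') → ∅
[6] deliver 1→0 → N0(back v1 [y])
[7] deliver 0→1 → ∅
[8] timeout(2) → N2(prim v2 [-])
[9] deliver 2→3 → N3(back v2 [-])
[10] deliver 3→2 → ∅
[11] deliver 2→0 → N0(back v2 [y])
[12] deliver 0→2 → ∅
[13] timeout(2) → N2(back v3 [-])
[14] crash(2) → N2(✗back v3 [-])
[15] propose(1,'p') → ∅
[16] deliver 1→3 → ∅

empty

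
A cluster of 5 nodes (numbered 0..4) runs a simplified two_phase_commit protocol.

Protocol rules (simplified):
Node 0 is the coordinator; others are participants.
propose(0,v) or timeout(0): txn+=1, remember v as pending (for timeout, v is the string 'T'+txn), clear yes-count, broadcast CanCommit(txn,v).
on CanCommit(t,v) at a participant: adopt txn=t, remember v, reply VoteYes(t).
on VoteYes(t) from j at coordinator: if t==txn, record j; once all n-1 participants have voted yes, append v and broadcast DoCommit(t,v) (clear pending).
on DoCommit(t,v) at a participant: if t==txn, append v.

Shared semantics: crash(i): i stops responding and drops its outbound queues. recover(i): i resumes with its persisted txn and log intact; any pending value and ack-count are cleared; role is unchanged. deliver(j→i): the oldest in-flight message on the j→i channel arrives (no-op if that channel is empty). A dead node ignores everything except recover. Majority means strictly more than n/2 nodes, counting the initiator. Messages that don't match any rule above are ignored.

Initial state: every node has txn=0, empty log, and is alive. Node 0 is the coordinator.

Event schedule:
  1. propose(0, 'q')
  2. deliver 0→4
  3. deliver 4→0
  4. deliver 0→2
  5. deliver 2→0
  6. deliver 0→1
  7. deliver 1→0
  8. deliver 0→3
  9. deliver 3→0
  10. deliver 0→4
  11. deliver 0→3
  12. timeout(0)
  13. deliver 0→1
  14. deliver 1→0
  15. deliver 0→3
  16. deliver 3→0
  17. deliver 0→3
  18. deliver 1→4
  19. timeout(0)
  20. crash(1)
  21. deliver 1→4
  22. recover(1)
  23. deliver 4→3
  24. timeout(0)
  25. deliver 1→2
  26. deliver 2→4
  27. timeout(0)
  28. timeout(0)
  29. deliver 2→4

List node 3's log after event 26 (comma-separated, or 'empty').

q

after 1 — propose(0,'q'): n0:coor/t1/[-]
after 2 — deliver 0→4: n4:part/t1/[-]
after 3 — deliver 4→0: ·
after 4 — deliver 0→2: n2:part/t1/[-]
after 5 — deliver 2→0: ·
after 6 — deliver 0→1: n1:part/t1/[-]
after 7 — deliver 1→0: ·
after 8 — deliver 0→3: n3:part/t1/[-]
after 9 — deliver 3→0: n0:coor/t1/[q]
after 10 — deliver 0→4: n4:part/t1/[q]
after 11 — deliver 0→3: n3:part/t1/[q]
after 12 — timeout(0): n0:coor/t2/[q]
after 13 — deliver 0→1: n1:part/t1/[q]
after 14 — deliver 1→0: ·
after 15 — deliver 0→3: n3:part/t2/[q]
after 16 — deliver 3→0: ·
after 17 — deliver 0→3: ·
after 18 — deliver 1→4: ·
after 19 — timeout(0): n0:coor/t3/[q]
after 20 — crash(1): n1:✗part/t1/[q]
after 21 — deliver 1→4: ·
after 22 — recover(1): n1:part/t1/[q]
after 23 — deliver 4→3: ·
after 24 — timeout(0): n0:coor/t4/[q]
after 25 — deliver 1→2: ·
after 26 — deliver 2→4: ·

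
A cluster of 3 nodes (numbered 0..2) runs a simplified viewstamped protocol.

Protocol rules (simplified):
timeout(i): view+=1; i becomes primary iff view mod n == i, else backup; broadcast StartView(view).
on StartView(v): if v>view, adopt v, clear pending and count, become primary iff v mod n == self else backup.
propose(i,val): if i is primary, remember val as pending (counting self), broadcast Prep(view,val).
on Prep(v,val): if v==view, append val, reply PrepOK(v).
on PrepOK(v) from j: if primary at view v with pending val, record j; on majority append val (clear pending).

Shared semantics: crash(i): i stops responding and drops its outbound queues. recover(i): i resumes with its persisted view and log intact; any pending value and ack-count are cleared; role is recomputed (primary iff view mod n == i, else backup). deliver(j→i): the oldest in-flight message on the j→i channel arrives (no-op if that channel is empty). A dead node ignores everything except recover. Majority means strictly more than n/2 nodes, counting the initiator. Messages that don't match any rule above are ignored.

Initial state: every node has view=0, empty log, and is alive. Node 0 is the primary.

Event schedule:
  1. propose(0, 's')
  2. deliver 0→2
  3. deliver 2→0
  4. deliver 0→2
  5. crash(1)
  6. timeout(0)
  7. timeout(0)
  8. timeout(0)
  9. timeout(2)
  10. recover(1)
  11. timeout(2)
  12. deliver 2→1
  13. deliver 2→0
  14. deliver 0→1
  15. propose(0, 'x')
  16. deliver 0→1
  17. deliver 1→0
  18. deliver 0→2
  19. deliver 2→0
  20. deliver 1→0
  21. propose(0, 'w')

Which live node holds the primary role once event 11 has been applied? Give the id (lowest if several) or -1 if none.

1. propose(0,'s'):  nop
2. deliver 0→2:  <2:back v0 s>
3. deliver 2→0:  <0:prim v0 s>
4. deliver 0→2:  nop
5. crash(1):  <1:✗back v0 ->
6. timeout(0):  <0:back v1 s>
7. timeout(0):  <0:back v2 s>
8. timeout(0):  <0:prim v3 s>
9. timeout(2):  <2:back v1 s>
10. recover(1):  <1:back v0 ->
11. timeout(2):  <2:prim v2 s>

0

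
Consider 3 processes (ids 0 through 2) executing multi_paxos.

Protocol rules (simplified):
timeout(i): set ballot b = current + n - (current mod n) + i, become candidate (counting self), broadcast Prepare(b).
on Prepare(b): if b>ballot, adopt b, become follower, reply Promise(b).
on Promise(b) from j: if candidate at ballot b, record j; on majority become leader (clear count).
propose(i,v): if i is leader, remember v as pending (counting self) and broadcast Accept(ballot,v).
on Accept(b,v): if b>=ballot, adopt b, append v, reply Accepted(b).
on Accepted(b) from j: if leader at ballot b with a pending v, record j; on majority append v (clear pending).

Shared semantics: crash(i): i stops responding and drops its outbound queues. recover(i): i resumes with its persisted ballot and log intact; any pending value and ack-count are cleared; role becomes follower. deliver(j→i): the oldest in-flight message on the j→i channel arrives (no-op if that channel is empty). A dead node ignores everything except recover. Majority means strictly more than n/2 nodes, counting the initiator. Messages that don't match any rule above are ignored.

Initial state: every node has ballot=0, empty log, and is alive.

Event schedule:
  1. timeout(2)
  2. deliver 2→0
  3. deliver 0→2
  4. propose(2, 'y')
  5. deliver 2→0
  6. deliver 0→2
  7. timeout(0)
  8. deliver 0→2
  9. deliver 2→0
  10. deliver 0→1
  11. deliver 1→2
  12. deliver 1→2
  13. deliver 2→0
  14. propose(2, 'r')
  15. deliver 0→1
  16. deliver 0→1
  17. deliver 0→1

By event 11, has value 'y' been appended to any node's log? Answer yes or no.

1. timeout(2):  <2:cand b5 ->
2. deliver 2→0:  <0:foll b5 ->
3. deliver 0→2:  <2:lead b5 ->
4. propose(2,'y'):  nop
5. deliver 2→0:  <0:foll b5 y>
6. deliver 0→2:  <2:lead b5 y>
7. timeout(0):  <0:cand b6 y>
8. deliver 0→2:  <2:foll b6 y>
9. deliver 2→0:  <0:lead b6 y>
10. deliver 0→1:  <1:foll b6 ->
11. deliver 1→2:  nop

yes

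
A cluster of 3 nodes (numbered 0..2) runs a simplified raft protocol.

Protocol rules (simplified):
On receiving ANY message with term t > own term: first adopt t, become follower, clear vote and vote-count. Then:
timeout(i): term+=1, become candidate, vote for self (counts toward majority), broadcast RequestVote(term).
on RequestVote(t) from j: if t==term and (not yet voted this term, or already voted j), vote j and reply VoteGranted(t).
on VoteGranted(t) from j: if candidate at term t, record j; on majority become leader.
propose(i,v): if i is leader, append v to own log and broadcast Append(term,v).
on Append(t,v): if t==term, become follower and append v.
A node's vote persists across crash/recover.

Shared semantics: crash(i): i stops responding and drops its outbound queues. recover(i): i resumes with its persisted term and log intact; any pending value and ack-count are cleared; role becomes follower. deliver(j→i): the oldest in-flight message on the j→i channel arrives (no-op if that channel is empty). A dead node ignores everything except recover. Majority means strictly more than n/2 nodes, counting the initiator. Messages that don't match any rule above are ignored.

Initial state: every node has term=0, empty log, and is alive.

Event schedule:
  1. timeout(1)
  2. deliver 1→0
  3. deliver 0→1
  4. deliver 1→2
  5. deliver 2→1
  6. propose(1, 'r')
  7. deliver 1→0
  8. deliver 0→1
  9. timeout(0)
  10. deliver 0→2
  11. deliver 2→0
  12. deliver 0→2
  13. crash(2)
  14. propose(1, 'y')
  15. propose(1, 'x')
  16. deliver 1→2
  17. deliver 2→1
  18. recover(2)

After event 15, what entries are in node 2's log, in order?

[1] timeout(1) → N1(cand t1 [-])
[2] deliver 1→0 → N0(foll t1 [-])
[3] deliver 0→1 → N1(lead t1 [-])
[4] deliver 1→2 → N2(foll t1 [-])
[5] deliver 2→1 → ∅
[6] propose(1,'r') → N1(lead t1 [r])
[7] deliver 1→0 → N0(foll t1 [r])
[8] deliver 0→1 → ∅
[9] timeout(0) → N0(cand t2 [r])
[10] deliver 0→2 → N2(foll t2 [-])
[11] deliver 2→0 → N0(lead t2 [r])
[12] deliver 0→2 → ∅
[13] crash(2) → N2(✗foll t2 [-])
[14] propose(1,'y') → N1(lead t1 [r,y])
[15] propose(1,'x') → N1(lead t1 [r,y,x])

empty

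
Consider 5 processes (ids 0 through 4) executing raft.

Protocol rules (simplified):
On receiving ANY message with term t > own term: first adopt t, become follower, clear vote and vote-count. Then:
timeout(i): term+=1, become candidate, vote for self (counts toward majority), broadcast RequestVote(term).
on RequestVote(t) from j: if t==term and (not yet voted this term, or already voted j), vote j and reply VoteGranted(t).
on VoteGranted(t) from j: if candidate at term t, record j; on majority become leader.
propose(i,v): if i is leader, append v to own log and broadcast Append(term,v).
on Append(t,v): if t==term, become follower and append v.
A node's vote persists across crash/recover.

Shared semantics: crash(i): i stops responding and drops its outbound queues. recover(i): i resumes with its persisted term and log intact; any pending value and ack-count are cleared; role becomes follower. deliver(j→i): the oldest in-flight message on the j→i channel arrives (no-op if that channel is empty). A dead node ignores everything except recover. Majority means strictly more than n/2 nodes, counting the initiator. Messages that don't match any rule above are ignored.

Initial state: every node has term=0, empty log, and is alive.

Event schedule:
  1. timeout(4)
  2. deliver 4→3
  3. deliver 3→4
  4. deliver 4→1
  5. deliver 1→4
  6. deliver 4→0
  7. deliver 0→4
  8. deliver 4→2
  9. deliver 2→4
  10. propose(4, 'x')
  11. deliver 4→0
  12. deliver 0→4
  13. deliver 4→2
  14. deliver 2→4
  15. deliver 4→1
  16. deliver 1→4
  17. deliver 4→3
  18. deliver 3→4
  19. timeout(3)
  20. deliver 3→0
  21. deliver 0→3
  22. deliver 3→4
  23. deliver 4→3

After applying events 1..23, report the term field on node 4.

step 1 timeout(4): 4={cand,t=1,log=-}
step 2 deliver 4→3: 3={foll,t=1,log=-}
step 3 deliver 3→4: —
step 4 deliver 4→1: 1={foll,t=1,log=-}
step 5 deliver 1→4: 4={lead,t=1,log=-}
step 6 deliver 4→0: 0={foll,t=1,log=-}
step 7 deliver 0→4: —
step 8 deliver 4→2: 2={foll,t=1,log=-}
step 9 deliver 2→4: —
step 10 propose(4,'x'): 4={lead,t=1,log=x}
step 11 deliver 4→0: 0={foll,t=1,log=x}
step 12 deliver 0→4: —
step 13 deliver 4→2: 2={foll,t=1,log=x}
step 14 deliver 2→4: —
step 15 deliver 4→1: 1={foll,t=1,log=x}
step 16 deliver 1→4: —
step 17 deliver 4→3: 3={foll,t=1,log=x}
step 18 deliver 3→4: —
step 19 timeout(3): 3={cand,t=2,log=x}
step 20 deliver 3→0: 0={foll,t=2,log=x}
step 21 deliver 0→3: —
step 22 deliver 3→4: 4={foll,t=2,log=x}
step 23 deliver 4→3: 3={lead,t=2,log=x}

2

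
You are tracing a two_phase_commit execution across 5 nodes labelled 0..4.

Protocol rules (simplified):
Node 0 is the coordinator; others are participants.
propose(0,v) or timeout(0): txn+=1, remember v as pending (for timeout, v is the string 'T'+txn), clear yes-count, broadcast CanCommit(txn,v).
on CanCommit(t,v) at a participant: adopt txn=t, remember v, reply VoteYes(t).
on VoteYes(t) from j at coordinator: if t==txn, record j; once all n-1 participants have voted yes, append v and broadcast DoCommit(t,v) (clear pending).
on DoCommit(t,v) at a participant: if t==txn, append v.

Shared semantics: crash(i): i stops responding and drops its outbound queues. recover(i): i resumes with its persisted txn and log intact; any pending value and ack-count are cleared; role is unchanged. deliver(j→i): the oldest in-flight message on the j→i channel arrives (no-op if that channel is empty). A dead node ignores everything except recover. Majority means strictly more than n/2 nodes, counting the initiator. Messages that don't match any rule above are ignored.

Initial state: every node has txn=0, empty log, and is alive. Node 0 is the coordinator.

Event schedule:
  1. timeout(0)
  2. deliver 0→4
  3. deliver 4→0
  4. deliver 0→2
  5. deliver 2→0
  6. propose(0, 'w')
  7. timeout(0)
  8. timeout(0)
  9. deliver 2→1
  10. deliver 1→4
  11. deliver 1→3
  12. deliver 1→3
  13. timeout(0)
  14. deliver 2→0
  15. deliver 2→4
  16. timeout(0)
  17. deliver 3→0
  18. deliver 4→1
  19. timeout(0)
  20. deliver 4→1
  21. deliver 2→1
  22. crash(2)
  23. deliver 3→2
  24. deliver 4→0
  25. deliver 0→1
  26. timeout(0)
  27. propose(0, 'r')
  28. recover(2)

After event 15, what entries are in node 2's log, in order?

[1] timeout(0) → N0(coor t1 [-])
[2] deliver 0→4 → N4(part t1 [-])
[3] deliver 4→0 → ∅
[4] deliver 0→2 → N2(part t1 [-])
[5] deliver 2→0 → ∅
[6] propose(0,'w') → N0(coor t2 [-])
[7] timeout(0) → N0(coor t3 [-])
[8] timeout(0) → N0(coor t4 [-])
[9] deliver 2→1 → ∅
[10] deliver 1→4 → ∅
[11] deliver 1→3 → ∅
[12] deliver 1→3 → ∅
[13] timeout(0) → N0(coor t5 [-])
[14] deliver 2→0 → ∅
[15] deliver 2→4 → ∅

empty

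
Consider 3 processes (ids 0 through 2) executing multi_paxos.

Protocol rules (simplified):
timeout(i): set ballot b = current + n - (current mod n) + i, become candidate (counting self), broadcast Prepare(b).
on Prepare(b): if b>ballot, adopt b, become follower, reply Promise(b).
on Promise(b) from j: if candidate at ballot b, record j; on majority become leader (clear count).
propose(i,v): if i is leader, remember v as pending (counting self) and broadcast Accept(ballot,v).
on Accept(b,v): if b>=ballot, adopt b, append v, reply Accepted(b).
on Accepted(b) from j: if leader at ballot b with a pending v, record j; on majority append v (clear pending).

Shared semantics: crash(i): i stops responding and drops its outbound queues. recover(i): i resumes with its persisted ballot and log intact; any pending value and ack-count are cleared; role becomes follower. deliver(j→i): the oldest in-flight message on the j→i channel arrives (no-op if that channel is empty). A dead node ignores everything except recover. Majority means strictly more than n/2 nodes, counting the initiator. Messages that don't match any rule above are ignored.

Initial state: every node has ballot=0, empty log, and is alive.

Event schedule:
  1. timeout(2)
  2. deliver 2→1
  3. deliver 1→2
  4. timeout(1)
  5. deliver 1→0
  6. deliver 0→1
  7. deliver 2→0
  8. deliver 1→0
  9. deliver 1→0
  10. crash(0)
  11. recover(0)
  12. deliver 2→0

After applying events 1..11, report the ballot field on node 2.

5

1. timeout(2):  <2:cand b5 ->
2. deliver 2→1:  <1:foll b5 ->
3. deliver 1→2:  <2:lead b5 ->
4. timeout(1):  <1:cand b7 ->
5. deliver 1→0:  <0:foll b7 ->
6. deliver 0→1:  <1:lead b7 ->
7. deliver 2→0:  nop
8. deliver 1→0:  nop
9. deliver 1→0:  nop
10. crash(0):  <0:✗foll b7 ->
11. recover(0):  <0:foll b7 ->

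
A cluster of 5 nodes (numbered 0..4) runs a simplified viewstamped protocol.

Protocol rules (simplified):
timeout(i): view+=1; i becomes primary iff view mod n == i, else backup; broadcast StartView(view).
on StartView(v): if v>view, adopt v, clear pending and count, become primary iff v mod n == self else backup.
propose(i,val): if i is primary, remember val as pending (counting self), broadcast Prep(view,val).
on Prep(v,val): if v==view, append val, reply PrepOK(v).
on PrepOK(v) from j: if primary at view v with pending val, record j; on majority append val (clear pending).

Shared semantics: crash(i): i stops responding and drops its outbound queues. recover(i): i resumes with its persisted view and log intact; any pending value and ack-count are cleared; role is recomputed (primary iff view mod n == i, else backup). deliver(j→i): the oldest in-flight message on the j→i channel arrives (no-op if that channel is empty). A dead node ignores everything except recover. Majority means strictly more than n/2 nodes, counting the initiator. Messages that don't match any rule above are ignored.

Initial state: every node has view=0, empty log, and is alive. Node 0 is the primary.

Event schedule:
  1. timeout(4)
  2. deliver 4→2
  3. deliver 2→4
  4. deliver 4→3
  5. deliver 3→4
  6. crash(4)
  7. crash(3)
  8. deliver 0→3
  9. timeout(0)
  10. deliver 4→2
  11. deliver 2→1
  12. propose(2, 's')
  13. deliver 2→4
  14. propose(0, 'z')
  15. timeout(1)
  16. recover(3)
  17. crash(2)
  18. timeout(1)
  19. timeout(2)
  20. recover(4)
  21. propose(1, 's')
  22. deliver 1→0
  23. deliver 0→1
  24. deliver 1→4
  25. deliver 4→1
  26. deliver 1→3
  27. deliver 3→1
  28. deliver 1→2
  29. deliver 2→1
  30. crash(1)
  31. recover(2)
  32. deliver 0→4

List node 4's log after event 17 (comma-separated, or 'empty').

after 1 — timeout(4): n4:back/v1/[-]
after 2 — deliver 4→2: n2:back/v1/[-]
after 3 — deliver 2→4: ·
after 4 — deliver 4→3: n3:back/v1/[-]
after 5 — deliver 3→4: ·
after 6 — crash(4): n4:✗back/v1/[-]
after 7 — crash(3): n3:✗back/v1/[-]
after 8 — deliver 0→3: ·
after 9 — timeout(0): n0:back/v1/[-]
after 10 — deliver 4→2: ·
after 11 — deliver 2→1: ·
after 12 — propose(2,'s'): ·
after 13 — deliver 2→4: ·
after 14 — propose(0,'z'): ·
after 15 — timeout(1): n1:prim/v1/[-]
after 16 — recover(3): n3:back/v1/[-]
after 17 — crash(2): n2:✗back/v1/[-]

empty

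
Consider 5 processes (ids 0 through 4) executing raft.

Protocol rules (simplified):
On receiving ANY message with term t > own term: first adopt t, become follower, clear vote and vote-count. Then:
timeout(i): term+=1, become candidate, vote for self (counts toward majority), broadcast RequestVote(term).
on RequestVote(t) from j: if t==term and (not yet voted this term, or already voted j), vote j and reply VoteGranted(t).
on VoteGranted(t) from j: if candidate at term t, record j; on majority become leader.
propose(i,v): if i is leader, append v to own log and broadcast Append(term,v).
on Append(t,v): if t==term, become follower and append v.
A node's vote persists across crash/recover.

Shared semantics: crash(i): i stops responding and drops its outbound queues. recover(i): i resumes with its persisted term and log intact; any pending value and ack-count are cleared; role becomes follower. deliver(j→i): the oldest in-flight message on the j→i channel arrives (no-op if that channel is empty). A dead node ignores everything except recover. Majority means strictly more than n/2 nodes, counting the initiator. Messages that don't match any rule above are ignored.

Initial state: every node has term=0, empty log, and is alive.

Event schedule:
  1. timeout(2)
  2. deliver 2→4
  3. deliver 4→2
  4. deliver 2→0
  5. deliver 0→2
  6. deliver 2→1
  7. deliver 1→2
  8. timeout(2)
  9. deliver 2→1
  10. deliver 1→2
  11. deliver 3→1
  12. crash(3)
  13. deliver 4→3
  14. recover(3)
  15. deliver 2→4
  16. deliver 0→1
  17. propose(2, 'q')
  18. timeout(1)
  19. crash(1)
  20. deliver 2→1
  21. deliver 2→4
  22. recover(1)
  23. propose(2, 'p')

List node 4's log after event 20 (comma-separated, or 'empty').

empty

e1 timeout(2): 2[cand,t=1,-]
e2 deliver 2→4: 4[foll,t=1,-]
e3 deliver 4→2: ·
e4 deliver 2→0: 0[foll,t=1,-]
e5 deliver 0→2: 2[lead,t=1,-]
e6 deliver 2→1: 1[foll,t=1,-]
e7 deliver 1→2: ·
e8 timeout(2): 2[cand,t=2,-]
e9 deliver 2→1: 1[foll,t=2,-]
e10 deliver 1→2: ·
e11 deliver 3→1: ·
e12 crash(3): 3[✗foll,t=0,-]
e13 deliver 4→3: ·
e14 recover(3): 3[foll,t=0,-]
e15 deliver 2→4: 4[foll,t=2,-]
e16 deliver 0→1: ·
e17 propose(2,'q'): ·
e18 timeout(1): 1[cand,t=3,-]
e19 crash(1): 1[✗cand,t=3,-]
e20 deliver 2→1: ·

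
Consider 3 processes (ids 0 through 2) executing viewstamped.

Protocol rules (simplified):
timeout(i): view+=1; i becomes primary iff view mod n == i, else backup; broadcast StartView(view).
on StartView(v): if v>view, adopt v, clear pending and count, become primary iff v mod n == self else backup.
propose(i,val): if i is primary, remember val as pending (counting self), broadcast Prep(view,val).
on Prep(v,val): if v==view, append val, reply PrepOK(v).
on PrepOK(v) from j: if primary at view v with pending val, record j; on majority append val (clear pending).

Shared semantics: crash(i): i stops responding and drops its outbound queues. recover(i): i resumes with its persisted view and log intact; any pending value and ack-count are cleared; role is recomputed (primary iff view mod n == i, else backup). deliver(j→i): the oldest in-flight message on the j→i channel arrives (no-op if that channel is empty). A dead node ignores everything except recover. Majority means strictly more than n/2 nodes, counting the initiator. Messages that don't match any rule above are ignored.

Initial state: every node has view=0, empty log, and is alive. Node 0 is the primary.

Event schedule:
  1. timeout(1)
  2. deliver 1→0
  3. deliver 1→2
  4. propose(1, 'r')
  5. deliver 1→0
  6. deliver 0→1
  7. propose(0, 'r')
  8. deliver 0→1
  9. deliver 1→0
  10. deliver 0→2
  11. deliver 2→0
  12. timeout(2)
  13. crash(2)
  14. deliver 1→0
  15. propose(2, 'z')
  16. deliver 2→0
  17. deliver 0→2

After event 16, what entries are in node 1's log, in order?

1. timeout(1):  <1:prim v1 ->
2. deliver 1→0:  <0:back v1 ->
3. deliver 1→2:  <2:back v1 ->
4. propose(1,'r'):  nop
5. deliver 1→0:  <0:back v1 r>
6. deliver 0→1:  <1:prim v1 r>
7. propose(0,'r'):  nop
8. deliver 0→1:  nop
9. deliver 1→0:  nop
10. deliver 0→2:  nop
11. deliver 2→0:  nop
12. timeout(2):  <2:prim v2 ->
13. crash(2):  <2:✗prim v2 ->
14. deliver 1→0:  nop
15. propose(2,'z'):  nop
16. deliver 2→0:  nop

r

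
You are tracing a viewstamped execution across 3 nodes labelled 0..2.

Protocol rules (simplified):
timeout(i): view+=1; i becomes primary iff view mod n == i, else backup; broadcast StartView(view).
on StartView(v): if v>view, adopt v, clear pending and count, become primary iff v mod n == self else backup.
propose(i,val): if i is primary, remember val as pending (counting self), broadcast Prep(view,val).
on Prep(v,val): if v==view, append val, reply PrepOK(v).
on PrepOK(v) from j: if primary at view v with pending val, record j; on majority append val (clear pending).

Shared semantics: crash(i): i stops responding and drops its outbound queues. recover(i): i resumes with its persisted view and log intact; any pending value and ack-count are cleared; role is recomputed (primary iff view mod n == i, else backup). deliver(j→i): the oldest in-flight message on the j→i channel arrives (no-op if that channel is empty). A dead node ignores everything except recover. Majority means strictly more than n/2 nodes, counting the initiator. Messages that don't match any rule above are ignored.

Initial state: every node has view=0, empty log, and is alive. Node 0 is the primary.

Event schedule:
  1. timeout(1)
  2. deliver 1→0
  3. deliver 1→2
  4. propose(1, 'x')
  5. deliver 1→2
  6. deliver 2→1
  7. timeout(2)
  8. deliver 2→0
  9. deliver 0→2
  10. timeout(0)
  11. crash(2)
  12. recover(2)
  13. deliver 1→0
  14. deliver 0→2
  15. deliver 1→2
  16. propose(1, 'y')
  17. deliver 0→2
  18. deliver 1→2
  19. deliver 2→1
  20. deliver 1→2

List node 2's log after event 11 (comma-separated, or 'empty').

x

after 1 — timeout(1): n1:prim/v1/[-]
after 2 — deliver 1→0: n0:back/v1/[-]
after 3 — deliver 1→2: n2:back/v1/[-]
after 4 — propose(1,'x'): ·
after 5 — deliver 1→2: n2:back/v1/[x]
after 6 — deliver 2→1: n1:prim/v1/[x]
after 7 — timeout(2): n2:prim/v2/[x]
after 8 — deliver 2→0: n0:back/v2/[-]
after 9 — deliver 0→2: ·
after 10 — timeout(0): n0:prim/v3/[-]
after 11 — crash(2): n2:✗prim/v2/[x]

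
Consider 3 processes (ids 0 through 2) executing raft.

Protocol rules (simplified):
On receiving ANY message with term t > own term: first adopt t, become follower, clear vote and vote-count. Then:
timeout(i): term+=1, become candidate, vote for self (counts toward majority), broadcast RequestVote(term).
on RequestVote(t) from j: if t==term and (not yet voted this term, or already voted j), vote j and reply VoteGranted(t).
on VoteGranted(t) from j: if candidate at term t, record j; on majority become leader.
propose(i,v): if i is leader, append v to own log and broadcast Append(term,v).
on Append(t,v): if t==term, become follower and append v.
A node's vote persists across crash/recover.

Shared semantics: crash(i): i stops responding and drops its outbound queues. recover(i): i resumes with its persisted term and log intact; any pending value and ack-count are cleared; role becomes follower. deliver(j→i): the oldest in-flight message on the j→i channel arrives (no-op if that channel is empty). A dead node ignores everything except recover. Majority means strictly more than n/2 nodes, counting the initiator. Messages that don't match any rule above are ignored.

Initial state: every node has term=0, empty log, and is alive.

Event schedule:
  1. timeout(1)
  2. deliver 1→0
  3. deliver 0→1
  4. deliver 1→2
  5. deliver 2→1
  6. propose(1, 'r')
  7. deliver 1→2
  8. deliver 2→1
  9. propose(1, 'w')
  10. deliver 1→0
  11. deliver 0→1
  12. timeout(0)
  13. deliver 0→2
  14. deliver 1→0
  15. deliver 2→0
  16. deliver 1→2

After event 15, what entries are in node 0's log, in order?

r

after 1 — timeout(1): n1:cand/t1/[-]
after 2 — deliver 1→0: n0:foll/t1/[-]
after 3 — deliver 0→1: n1:lead/t1/[-]
after 4 — deliver 1→2: n2:foll/t1/[-]
after 5 — deliver 2→1: ·
after 6 — propose(1,'r'): n1:lead/t1/[r]
after 7 — deliver 1→2: n2:foll/t1/[r]
after 8 — deliver 2→1: ·
after 9 — propose(1,'w'): n1:lead/t1/[r,w]
after 10 — deliver 1→0: n0:foll/t1/[r]
after 11 — deliver 0→1: ·
after 12 — timeout(0): n0:cand/t2/[r]
after 13 — deliver 0→2: n2:foll/t2/[r]
after 14 — deliver 1→0: ·
after 15 — deliver 2→0: n0:lead/t2/[r]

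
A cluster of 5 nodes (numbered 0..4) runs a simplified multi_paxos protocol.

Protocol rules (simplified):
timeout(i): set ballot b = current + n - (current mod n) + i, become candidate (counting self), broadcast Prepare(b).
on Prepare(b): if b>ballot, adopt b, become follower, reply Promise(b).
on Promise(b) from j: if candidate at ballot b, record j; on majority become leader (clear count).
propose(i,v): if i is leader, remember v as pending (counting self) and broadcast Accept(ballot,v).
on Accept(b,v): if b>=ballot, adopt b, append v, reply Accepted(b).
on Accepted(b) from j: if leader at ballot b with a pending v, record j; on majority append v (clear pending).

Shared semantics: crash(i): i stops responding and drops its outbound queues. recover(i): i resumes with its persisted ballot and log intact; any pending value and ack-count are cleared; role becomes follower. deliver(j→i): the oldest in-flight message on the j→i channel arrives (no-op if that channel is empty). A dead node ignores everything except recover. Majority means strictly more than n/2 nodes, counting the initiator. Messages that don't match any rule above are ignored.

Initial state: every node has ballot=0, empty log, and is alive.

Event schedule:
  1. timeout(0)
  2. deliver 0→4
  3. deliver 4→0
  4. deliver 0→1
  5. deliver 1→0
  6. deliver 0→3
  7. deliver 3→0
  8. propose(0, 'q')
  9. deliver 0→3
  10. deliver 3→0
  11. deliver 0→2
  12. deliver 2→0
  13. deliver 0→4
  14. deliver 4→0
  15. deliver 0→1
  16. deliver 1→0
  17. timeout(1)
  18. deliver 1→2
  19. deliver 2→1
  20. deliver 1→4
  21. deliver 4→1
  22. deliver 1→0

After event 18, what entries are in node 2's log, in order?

1. timeout(0):  <0:cand b5 ->
2. deliver 0→4:  <4:foll b5 ->
3. deliver 4→0:  nop
4. deliver 0→1:  <1:foll b5 ->
5. deliver 1→0:  <0:lead b5 ->
6. deliver 0→3:  <3:foll b5 ->
7. deliver 3→0:  nop
8. propose(0,'q'):  nop
9. deliver 0→3:  <3:foll b5 q>
10. deliver 3→0:  nop
11. deliver 0→2:  <2:foll b5 ->
12. deliver 2→0:  nop
13. deliver 0→4:  <4:foll b5 q>
14. deliver 4→0:  <0:lead b5 q>
15. deliver 0→1:  <1:foll b5 q>
16. deliver 1→0:  nop
17. timeout(1):  <1:cand b11 q>
18. deliver 1→2:  <2:foll b11 ->

empty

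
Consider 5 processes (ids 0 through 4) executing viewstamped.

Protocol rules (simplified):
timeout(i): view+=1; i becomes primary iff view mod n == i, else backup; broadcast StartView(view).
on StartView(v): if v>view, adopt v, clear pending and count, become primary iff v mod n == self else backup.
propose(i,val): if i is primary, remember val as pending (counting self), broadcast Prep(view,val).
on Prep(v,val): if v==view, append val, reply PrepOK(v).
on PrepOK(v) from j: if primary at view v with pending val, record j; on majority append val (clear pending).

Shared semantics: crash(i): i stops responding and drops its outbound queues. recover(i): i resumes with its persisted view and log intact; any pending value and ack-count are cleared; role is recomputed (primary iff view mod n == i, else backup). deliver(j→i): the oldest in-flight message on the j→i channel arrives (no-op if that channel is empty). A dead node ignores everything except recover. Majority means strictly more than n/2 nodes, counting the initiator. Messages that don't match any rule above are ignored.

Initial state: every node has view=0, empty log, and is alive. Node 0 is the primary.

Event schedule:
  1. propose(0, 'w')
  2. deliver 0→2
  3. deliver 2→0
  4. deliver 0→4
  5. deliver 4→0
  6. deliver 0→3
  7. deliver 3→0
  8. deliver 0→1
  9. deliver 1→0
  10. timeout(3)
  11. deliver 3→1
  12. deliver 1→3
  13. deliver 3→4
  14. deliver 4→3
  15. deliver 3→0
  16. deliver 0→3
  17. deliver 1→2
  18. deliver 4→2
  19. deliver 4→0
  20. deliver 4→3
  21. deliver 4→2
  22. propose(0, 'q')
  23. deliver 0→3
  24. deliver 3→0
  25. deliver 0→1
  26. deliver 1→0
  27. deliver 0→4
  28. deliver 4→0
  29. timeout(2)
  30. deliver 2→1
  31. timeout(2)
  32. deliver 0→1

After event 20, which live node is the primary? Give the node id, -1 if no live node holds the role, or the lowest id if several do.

1

e1 propose(0,'w'): ·
e2 deliver 0→2: 2[back,v=0,w]
e3 deliver 2→0: ·
e4 deliver 0→4: 4[back,v=0,w]
e5 deliver 4→0: 0[prim,v=0,w]
e6 deliver 0→3: 3[back,v=0,w]
e7 deliver 3→0: ·
e8 deliver 0→1: 1[back,v=0,w]
e9 deliver 1→0: ·
e10 timeout(3): 3[back,v=1,w]
e11 deliver 3→1: 1[prim,v=1,w]
e12 deliver 1→3: ·
e13 deliver 3→4: 4[back,v=1,w]
e14 deliver 4→3: ·
e15 deliver 3→0: 0[back,v=1,w]
e16 deliver 0→3: ·
e17 deliver 1→2: ·
e18 deliver 4→2: ·
e19 deliver 4→0: ·
e20 deliver 4→3: ·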